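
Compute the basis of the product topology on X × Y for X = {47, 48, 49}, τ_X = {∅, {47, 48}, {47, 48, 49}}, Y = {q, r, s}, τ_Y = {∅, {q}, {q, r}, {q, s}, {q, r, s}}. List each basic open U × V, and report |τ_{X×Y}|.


Basis B = {∅ × ∅, {47, 48} × {q}, {47, 48, 49} × {q}, {47, 48} × {q, r}, {47, 48} × {q, s}, {47, 48} × {q, r, s}, {47, 48, 49} × {q, r}, {47, 48, 49} × {q, s}, {47, 48, 49} × {q, r, s}}; |τ_{X×Y}| = 14.

Enumerate products U × V with U ∈ τ_X, V ∈ τ_Y (deduplicated):
  ∅ × ∅ = {} (∅)
  {47, 48} × {q} = {(47,q), (48,q)}
  {47, 48, 49} × {q} = {(47,q), (48,q), (49,q)}
  {47, 48} × {q, r} = {(47,q), (47,r), (48,q), (48,r)}
  {47, 48} × {q, s} = {(47,q), (47,s), (48,q), (48,s)}
  {47, 48} × {q, r, s} = {(47,q), (47,r), (47,s), (48,q), (48,r), (48,s)}
  {47, 48, 49} × {q, r} = {(47,q), (47,r), (48,q), (48,r), (49,q), (49,r)}
  {47, 48, 49} × {q, s} = {(47,q), (47,s), (48,q), (48,s), (49,q), (49,s)}
  {47, 48, 49} × {q, r, s} = {(47,q), (47,r), (47,s), (48,q), (48,r), (48,s), (49,q), (49,r), (49,s)}
These 9 distinct sets form the basis B.
Close under arbitrary unions to get τ_{X×Y}; counting gives |τ_{X×Y}| = 14.


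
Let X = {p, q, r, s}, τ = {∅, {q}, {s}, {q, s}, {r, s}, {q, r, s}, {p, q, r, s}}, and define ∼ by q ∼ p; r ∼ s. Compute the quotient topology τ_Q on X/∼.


X/∼ = {[p=q], [r=s]}; |τ_Q| = 3.

Equivalence classes: [p=q], [r=s].
Quotient map π: X → X/∼ sends p ↦ [p=q], q ↦ [p=q], r ↦ [r=s], s ↦ [r=s].
For each subset V ⊆ X/∼, compute π^{-1}(V) ⊆ X and check whether π^{-1}(V) ∈ τ. V is open in τ_Q iff π^{-1}(V) ∈ τ.
  V = {}: π^{-1}(V) = ∅ ∈ τ ✓.
  V = {[p=q]}: π^{-1}(V) = {p, q} ∉ τ ✗.
  V = {[r=s]}: π^{-1}(V) = {r, s} ∈ τ ✓.
  V = {[p=q], [r=s]}: π^{-1}(V) = {p, q, r, s} ∈ τ ✓.
Open sets in the quotient: τ_Q = {{}, {[r=s]}, {[p=q], [r=s]}} (3 elements).


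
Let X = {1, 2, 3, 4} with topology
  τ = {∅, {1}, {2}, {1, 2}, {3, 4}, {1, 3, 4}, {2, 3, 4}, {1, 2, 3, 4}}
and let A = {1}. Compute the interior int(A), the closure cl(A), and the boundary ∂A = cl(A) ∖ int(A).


int(A) = {1}, cl(A) = {1}, ∂A = ∅.

Closed sets in (X, τ) are complements of opens:
  closed(X, τ) = {∅, {1}, {2}, {1, 2}, {3, 4}, {1, 3, 4}, {2, 3, 4}, {1, 2, 3, 4}}.
int(A) = ⋃ {U ∈ τ : U ⊆ A}. Opens contained in A: ∅, {1}.
Taking the union of these: int(A) = {1}.
cl(A) = ⋂ {C closed : A ⊆ C}. Closed sets containing A: {1}, {1, 2}, {1, 3, 4}, {1, 2, 3, 4}.
Intersecting these: cl(A) = {1}.
∂A = cl(A) ∖ int(A) = {1} ∖ {1} = ∅.


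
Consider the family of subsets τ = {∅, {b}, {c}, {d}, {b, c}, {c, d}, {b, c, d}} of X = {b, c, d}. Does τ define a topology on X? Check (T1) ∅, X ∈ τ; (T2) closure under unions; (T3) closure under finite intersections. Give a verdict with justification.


τ is NOT a topology on X.

Axiom (T1): ∅ ∈ τ? Yes; X ∈ τ? Yes.
Axiom (T2/T3): check pairwise unions and intersections of members of τ.
Counterexample for (T2): {b} ∪ {d} = {b, d} ∉ τ. Therefore τ is NOT a topology.


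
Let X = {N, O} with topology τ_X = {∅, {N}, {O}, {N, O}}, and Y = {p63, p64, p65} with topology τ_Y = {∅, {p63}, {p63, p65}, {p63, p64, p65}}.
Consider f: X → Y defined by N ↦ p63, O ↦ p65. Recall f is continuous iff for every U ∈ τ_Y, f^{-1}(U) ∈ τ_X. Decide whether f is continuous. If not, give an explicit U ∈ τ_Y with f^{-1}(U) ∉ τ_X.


f IS continuous.

Compute f^{-1}(U) for each U ∈ τ_Y:
  U = ∅: f^{-1}(U) = ∅ ∈ τ_X ✓.
  U = {p63}: f^{-1}(U) = {N} ∈ τ_X ✓.
  U = {p63, p65}: f^{-1}(U) = {N, O} ∈ τ_X ✓.
  U = {p63, p64, p65}: f^{-1}(U) = {N, O} ∈ τ_X ✓.
Every preimage lies in τ_X, so f IS continuous.


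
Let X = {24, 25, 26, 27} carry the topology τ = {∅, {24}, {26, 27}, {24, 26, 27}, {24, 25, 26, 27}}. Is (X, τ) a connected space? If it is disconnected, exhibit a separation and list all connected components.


(X, τ) is connected.

Find clopen sets (U ∈ τ with X ∖ U ∈ τ):
  U = ∅, X ∖ U = {24, 25, 26, 27} — both open, so U is clopen.
  U = {24, 25, 26, 27}, X ∖ U = ∅ — both open, so U is clopen.
Only trivial clopens (∅ and X) exist, so (X, τ) is connected.
Compute connected components by grouping points that agree on all clopens:
  component: {24, 25, 26, 27}


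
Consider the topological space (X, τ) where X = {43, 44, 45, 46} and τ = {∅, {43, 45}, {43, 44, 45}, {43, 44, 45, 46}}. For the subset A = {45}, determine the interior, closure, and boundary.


int(A) = ∅, cl(A) = {43, 44, 45, 46}, ∂A = {43, 44, 45, 46}.

Closed sets in (X, τ) are complements of opens:
  closed(X, τ) = {∅, {46}, {44, 46}, {43, 44, 45, 46}}.
int(A) = ⋃ {U ∈ τ : U ⊆ A}. Opens contained in A: ∅.
Taking the union of these: int(A) = ∅.
cl(A) = ⋂ {C closed : A ⊆ C}. Closed sets containing A: {43, 44, 45, 46}.
Intersecting these: cl(A) = {43, 44, 45, 46}.
∂A = cl(A) ∖ int(A) = {43, 44, 45, 46} ∖ ∅ = {43, 44, 45, 46}.


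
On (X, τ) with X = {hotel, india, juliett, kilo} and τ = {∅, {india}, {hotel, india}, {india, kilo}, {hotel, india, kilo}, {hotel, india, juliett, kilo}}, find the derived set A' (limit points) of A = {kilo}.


A' = {juliett}

For each x ∈ X, list the open sets U ∈ τ with x ∈ U, then check whether U ∩ (A ∖ {x}) ≠ ∅ for every such U.
  x = hotel: open {hotel, india} ∋ x has {hotel, india} ∩ (A ∖ {hotel}) = ∅, so x is NOT a limit point.
  x = india: open {india} ∋ x has {india} ∩ (A ∖ {india}) = ∅, so x is NOT a limit point.
  x = juliett: opens ∋ x are {hotel, india, juliett, kilo}; each meets A ∖ {juliett}, so x IS a limit point.
  x = kilo: open {india, kilo} ∋ x has {india, kilo} ∩ (A ∖ {kilo}) = ∅, so x is NOT a limit point.
Collecting: A' = {juliett}.


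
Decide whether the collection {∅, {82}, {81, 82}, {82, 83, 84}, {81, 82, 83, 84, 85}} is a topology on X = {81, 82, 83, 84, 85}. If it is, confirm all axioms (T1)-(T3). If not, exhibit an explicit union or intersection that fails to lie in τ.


τ is NOT a topology on X.

Axiom (T1): ∅ ∈ τ? Yes; X ∈ τ? Yes.
Axiom (T2/T3): check pairwise unions and intersections of members of τ.
Counterexample for (T2): {81, 82} ∪ {82, 83, 84} = {81, 82, 83, 84} ∉ τ. Therefore τ is NOT a topology.


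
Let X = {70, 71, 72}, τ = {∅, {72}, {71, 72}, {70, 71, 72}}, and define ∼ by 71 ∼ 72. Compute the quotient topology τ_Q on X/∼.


X/∼ = {[70], [71=72]}; |τ_Q| = 3.

Equivalence classes: [70], [71=72].
Quotient map π: X → X/∼ sends 70 ↦ [70], 71 ↦ [71=72], 72 ↦ [71=72].
For each subset V ⊆ X/∼, compute π^{-1}(V) ⊆ X and check whether π^{-1}(V) ∈ τ. V is open in τ_Q iff π^{-1}(V) ∈ τ.
  V = {}: π^{-1}(V) = ∅ ∈ τ ✓.
  V = {[70]}: π^{-1}(V) = {70} ∉ τ ✗.
  V = {[71=72]}: π^{-1}(V) = {71, 72} ∈ τ ✓.
  V = {[70], [71=72]}: π^{-1}(V) = {70, 71, 72} ∈ τ ✓.
Open sets in the quotient: τ_Q = {{}, {[71=72]}, {[70], [71=72]}} (3 elements).


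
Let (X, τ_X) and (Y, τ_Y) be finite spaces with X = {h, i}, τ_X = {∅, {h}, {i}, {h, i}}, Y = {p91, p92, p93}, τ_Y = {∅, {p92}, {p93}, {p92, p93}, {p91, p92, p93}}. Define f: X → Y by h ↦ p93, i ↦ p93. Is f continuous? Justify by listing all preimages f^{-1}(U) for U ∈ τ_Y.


f IS continuous.

Compute f^{-1}(U) for each U ∈ τ_Y:
  U = ∅: f^{-1}(U) = ∅ ∈ τ_X ✓.
  U = {p92}: f^{-1}(U) = ∅ ∈ τ_X ✓.
  U = {p93}: f^{-1}(U) = {h, i} ∈ τ_X ✓.
  U = {p92, p93}: f^{-1}(U) = {h, i} ∈ τ_X ✓.
  U = {p91, p92, p93}: f^{-1}(U) = {h, i} ∈ τ_X ✓.
Every preimage lies in τ_X, so f IS continuous.


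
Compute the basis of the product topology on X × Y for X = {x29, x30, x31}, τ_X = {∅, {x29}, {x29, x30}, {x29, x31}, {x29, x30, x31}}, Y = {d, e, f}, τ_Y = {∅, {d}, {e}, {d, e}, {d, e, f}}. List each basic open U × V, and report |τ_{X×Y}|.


Basis B = {∅ × ∅, {x29} × {d}, {x29} × {e}, {x29} × {d, e}, {x29, x30} × {d}, {x29, x31} × {d}, {x29, x30} × {e}, {x29, x31} × {e}, {x29} × {d, e, f}, {x29, x30, x31} × {d}, {x29, x30, x31} × {e}, {x29, x30} × {d, e}, {x29, x31} × {d, e}, {x29, x30} × {d, e, f}, {x29, x31} × {d, e, f}, {x29, x30, x31} × {d, e}, {x29, x30, x31} × {d, e, f}}; |τ_{X×Y}| = 50.

Enumerate products U × V with U ∈ τ_X, V ∈ τ_Y (deduplicated):
  ∅ × ∅ = {} (∅)
  {x29} × {d} = {(x29,d)}
  {x29} × {e} = {(x29,e)}
  {x29} × {d, e} = {(x29,d), (x29,e)}
  {x29, x30} × {d} = {(x29,d), (x30,d)}
  {x29, x31} × {d} = {(x29,d), (x31,d)}
  {x29, x30} × {e} = {(x29,e), (x30,e)}
  {x29, x31} × {e} = {(x29,e), (x31,e)}
  {x29} × {d, e, f} = {(x29,d), (x29,e), (x29,f)}
  {x29, x30, x31} × {d} = {(x29,d), (x30,d), (x31,d)}
  {x29, x30, x31} × {e} = {(x29,e), (x30,e), (x31,e)}
  {x29, x30} × {d, e} = {(x29,d), (x29,e), (x30,d), (x30,e)}
  {x29, x31} × {d, e} = {(x29,d), (x29,e), (x31,d), (x31,e)}
  {x29, x30} × {d, e, f} = {(x29,d), (x29,e), (x29,f), (x30,d), (x30,e), (x30,f)}
  {x29, x31} × {d, e, f} = {(x29,d), (x29,e), (x29,f), (x31,d), (x31,e), (x31,f)}
  {x29, x30, x31} × {d, e} = {(x29,d), (x29,e), (x30,d), (x30,e), (x31,d), (x31,e)}
  {x29, x30, x31} × {d, e, f} = {(x29,d), (x29,e), (x29,f), (x30,d), (x30,e), (x30,f), (x31,d), (x31,e), (x31,f)}
These 17 distinct sets form the basis B.
Close under arbitrary unions to get τ_{X×Y}; counting gives |τ_{X×Y}| = 50.


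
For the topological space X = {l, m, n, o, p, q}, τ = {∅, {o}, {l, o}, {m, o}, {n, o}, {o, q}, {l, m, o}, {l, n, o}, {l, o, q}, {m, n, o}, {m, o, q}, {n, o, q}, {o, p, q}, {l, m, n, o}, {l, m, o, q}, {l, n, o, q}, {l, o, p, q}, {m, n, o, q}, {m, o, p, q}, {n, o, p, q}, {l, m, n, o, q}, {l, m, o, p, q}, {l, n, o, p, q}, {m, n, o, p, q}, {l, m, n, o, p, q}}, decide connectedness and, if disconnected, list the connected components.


(X, τ) is connected.

Find clopen sets (U ∈ τ with X ∖ U ∈ τ):
  U = ∅, X ∖ U = {l, m, n, o, p, q} — both open, so U is clopen.
  U = {l, m, n, o, p, q}, X ∖ U = ∅ — both open, so U is clopen.
Only trivial clopens (∅ and X) exist, so (X, τ) is connected.
Compute connected components by grouping points that agree on all clopens:
  component: {l, m, n, o, p, q}


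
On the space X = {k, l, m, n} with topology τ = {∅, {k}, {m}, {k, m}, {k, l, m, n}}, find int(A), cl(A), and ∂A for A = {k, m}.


int(A) = {k, m}, cl(A) = {k, l, m, n}, ∂A = {l, n}.

Closed sets in (X, τ) are complements of opens:
  closed(X, τ) = {∅, {l, n}, {k, l, n}, {l, m, n}, {k, l, m, n}}.
int(A) = ⋃ {U ∈ τ : U ⊆ A}. Opens contained in A: ∅, {k}, {m}, {k, m}.
Taking the union of these: int(A) = {k, m}.
cl(A) = ⋂ {C closed : A ⊆ C}. Closed sets containing A: {k, l, m, n}.
Intersecting these: cl(A) = {k, l, m, n}.
∂A = cl(A) ∖ int(A) = {k, l, m, n} ∖ {k, m} = {l, n}.


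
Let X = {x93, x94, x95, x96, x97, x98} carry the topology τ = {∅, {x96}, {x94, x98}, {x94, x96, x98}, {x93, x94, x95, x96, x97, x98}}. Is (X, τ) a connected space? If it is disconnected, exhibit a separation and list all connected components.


(X, τ) is connected.

Find clopen sets (U ∈ τ with X ∖ U ∈ τ):
  U = ∅, X ∖ U = {x93, x94, x95, x96, x97, x98} — both open, so U is clopen.
  U = {x93, x94, x95, x96, x97, x98}, X ∖ U = ∅ — both open, so U is clopen.
Only trivial clopens (∅ and X) exist, so (X, τ) is connected.
Compute connected components by grouping points that agree on all clopens:
  component: {x93, x94, x95, x96, x97, x98}


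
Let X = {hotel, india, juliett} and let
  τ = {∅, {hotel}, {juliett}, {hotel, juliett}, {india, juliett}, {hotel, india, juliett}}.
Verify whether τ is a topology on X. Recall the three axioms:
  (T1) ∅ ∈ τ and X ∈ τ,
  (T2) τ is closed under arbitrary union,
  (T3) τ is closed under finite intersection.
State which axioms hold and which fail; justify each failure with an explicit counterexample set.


τ IS a topology on X.

Axiom (T1): ∅ ∈ τ? Yes; X ∈ τ? Yes.
Axiom (T2/T3): check pairwise unions and intersections of members of τ.
All pairwise intersections and unions checked — each lies in τ. Therefore τ satisfies (T1), (T2), (T3): it IS a topology on X.


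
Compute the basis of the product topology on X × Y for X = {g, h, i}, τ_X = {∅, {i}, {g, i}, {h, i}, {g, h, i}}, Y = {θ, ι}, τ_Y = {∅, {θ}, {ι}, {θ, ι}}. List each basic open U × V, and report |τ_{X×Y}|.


Basis B = {∅ × ∅, {i} × {θ}, {i} × {ι}, {g, i} × {θ}, {g, i} × {ι}, {h, i} × {θ}, {h, i} × {ι}, {i} × {θ, ι}, {g, h, i} × {θ}, {g, h, i} × {ι}, {g, i} × {θ, ι}, {h, i} × {θ, ι}, {g, h, i} × {θ, ι}}; |τ_{X×Y}| = 25.

Enumerate products U × V with U ∈ τ_X, V ∈ τ_Y (deduplicated):
  ∅ × ∅ = {} (∅)
  {i} × {θ} = {(i,θ)}
  {i} × {ι} = {(i,ι)}
  {g, i} × {θ} = {(g,θ), (i,θ)}
  {g, i} × {ι} = {(g,ι), (i,ι)}
  {h, i} × {θ} = {(h,θ), (i,θ)}
  {h, i} × {ι} = {(h,ι), (i,ι)}
  {i} × {θ, ι} = {(i,θ), (i,ι)}
  {g, h, i} × {θ} = {(g,θ), (h,θ), (i,θ)}
  {g, h, i} × {ι} = {(g,ι), (h,ι), (i,ι)}
  {g, i} × {θ, ι} = {(g,θ), (g,ι), (i,θ), (i,ι)}
  {h, i} × {θ, ι} = {(h,θ), (h,ι), (i,θ), (i,ι)}
  {g, h, i} × {θ, ι} = {(g,θ), (g,ι), (h,θ), (h,ι), (i,θ), (i,ι)}
These 13 distinct sets form the basis B.
Close under arbitrary unions to get τ_{X×Y}; counting gives |τ_{X×Y}| = 25.


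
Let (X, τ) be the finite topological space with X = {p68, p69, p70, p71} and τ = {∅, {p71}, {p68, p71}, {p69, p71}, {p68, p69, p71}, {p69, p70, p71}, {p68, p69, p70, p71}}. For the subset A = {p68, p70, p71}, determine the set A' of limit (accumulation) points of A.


A' = {p68, p69, p70}

For each x ∈ X, list the open sets U ∈ τ with x ∈ U, then check whether U ∩ (A ∖ {x}) ≠ ∅ for every such U.
  x = p68: opens ∋ x are {p68, p71}, {p68, p69, p71}, {p68, p69, p70, p71}; each meets A ∖ {p68}, so x IS a limit point.
  x = p69: opens ∋ x are {p69, p71}, {p68, p69, p71}, {p69, p70, p71}, {p68, p69, p70, p71}; each meets A ∖ {p69}, so x IS a limit point.
  x = p70: opens ∋ x are {p69, p70, p71}, {p68, p69, p70, p71}; each meets A ∖ {p70}, so x IS a limit point.
  x = p71: open {p71} ∋ x has {p71} ∩ (A ∖ {p71}) = ∅, so x is NOT a limit point.
Collecting: A' = {p68, p69, p70}.


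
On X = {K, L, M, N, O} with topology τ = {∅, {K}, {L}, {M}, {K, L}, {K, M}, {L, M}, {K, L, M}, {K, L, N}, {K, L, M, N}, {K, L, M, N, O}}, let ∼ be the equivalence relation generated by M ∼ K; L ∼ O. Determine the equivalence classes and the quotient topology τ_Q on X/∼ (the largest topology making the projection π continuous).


X/∼ = {[K=M], [L=O], [N]}; |τ_Q| = 3.

Equivalence classes: [K=M], [L=O], [N].
Quotient map π: X → X/∼ sends K ↦ [K=M], L ↦ [L=O], M ↦ [K=M], N ↦ [N], O ↦ [L=O].
For each subset V ⊆ X/∼, compute π^{-1}(V) ⊆ X and check whether π^{-1}(V) ∈ τ. V is open in τ_Q iff π^{-1}(V) ∈ τ.
  V = {}: π^{-1}(V) = ∅ ∈ τ ✓.
  V = {[K=M]}: π^{-1}(V) = {K, M} ∈ τ ✓.
  V = {[L=O]}: π^{-1}(V) = {L, O} ∉ τ ✗.
  V = {[K=M], [L=O]}: π^{-1}(V) = {K, L, M, O} ∉ τ ✗.
  V = {[N]}: π^{-1}(V) = {N} ∉ τ ✗.
  V = {[K=M], [N]}: π^{-1}(V) = {K, M, N} ∉ τ ✗.
  V = {[L=O], [N]}: π^{-1}(V) = {L, N, O} ∉ τ ✗.
  V = {[K=M], [L=O], [N]}: π^{-1}(V) = {K, L, M, N, O} ∈ τ ✓.
Open sets in the quotient: τ_Q = {{}, {[K=M]}, {[K=M], [L=O], [N]}} (3 elements).


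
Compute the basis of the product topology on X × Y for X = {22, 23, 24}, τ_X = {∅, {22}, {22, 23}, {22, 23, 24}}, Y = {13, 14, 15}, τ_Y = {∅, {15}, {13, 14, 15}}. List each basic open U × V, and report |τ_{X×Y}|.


Basis B = {∅ × ∅, {22} × {15}, {22, 23} × {15}, {22} × {13, 14, 15}, {22, 23, 24} × {15}, {22, 23} × {13, 14, 15}, {22, 23, 24} × {13, 14, 15}}; |τ_{X×Y}| = 10.

Enumerate products U × V with U ∈ τ_X, V ∈ τ_Y (deduplicated):
  ∅ × ∅ = {} (∅)
  {22} × {15} = {(22,15)}
  {22, 23} × {15} = {(22,15), (23,15)}
  {22} × {13, 14, 15} = {(22,13), (22,14), (22,15)}
  {22, 23, 24} × {15} = {(22,15), (23,15), (24,15)}
  {22, 23} × {13, 14, 15} = {(22,13), (22,14), (22,15), (23,13), (23,14), (23,15)}
  {22, 23, 24} × {13, 14, 15} = {(22,13), (22,14), (22,15), (23,13), (23,14), (23,15), (24,13), (24,14), (24,15)}
These 7 distinct sets form the basis B.
Close under arbitrary unions to get τ_{X×Y}; counting gives |τ_{X×Y}| = 10.


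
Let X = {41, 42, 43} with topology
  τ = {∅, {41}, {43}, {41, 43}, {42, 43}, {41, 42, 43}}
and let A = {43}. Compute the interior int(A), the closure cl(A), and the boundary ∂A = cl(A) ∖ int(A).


int(A) = {43}, cl(A) = {42, 43}, ∂A = {42}.

Closed sets in (X, τ) are complements of opens:
  closed(X, τ) = {∅, {41}, {42}, {41, 42}, {42, 43}, {41, 42, 43}}.
int(A) = ⋃ {U ∈ τ : U ⊆ A}. Opens contained in A: ∅, {43}.
Taking the union of these: int(A) = {43}.
cl(A) = ⋂ {C closed : A ⊆ C}. Closed sets containing A: {42, 43}, {41, 42, 43}.
Intersecting these: cl(A) = {42, 43}.
∂A = cl(A) ∖ int(A) = {42, 43} ∖ {43} = {42}.


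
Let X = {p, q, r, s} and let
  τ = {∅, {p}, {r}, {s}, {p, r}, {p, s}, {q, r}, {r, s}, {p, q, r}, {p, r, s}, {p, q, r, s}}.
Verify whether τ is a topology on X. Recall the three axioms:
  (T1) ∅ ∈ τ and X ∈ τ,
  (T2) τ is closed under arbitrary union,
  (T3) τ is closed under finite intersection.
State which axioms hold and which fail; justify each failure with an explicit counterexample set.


τ is NOT a topology on X.

Axiom (T1): ∅ ∈ τ? Yes; X ∈ τ? Yes.
Axiom (T2/T3): check pairwise unions and intersections of members of τ.
Counterexample for (T2): {s} ∪ {q, r} = {q, r, s} ∉ τ. Therefore τ is NOT a topology.


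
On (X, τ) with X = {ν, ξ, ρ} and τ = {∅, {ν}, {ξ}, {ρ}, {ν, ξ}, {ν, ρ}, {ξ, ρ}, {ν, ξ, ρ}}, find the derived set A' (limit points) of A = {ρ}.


A' = ∅

For each x ∈ X, list the open sets U ∈ τ with x ∈ U, then check whether U ∩ (A ∖ {x}) ≠ ∅ for every such U.
  x = ν: open {ν} ∋ x has {ν} ∩ (A ∖ {ν}) = ∅, so x is NOT a limit point.
  x = ξ: open {ξ} ∋ x has {ξ} ∩ (A ∖ {ξ}) = ∅, so x is NOT a limit point.
  x = ρ: open {ρ} ∋ x has {ρ} ∩ (A ∖ {ρ}) = ∅, so x is NOT a limit point.
Collecting: A' = ∅.


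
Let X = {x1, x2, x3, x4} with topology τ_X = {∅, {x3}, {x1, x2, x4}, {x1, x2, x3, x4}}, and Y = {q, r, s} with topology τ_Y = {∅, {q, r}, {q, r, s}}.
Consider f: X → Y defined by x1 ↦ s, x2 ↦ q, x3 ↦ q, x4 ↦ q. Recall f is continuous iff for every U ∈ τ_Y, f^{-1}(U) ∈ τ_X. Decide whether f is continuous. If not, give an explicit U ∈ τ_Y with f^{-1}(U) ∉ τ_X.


f is NOT continuous.

Compute f^{-1}(U) for each U ∈ τ_Y:
  U = ∅: f^{-1}(U) = ∅ ∈ τ_X ✓.
  U = {q, r}: f^{-1}(U) = {x2, x3, x4} ∉ τ_X ✗.
  U = {q, r, s}: f^{-1}(U) = {x1, x2, x3, x4} ∈ τ_X ✓.
Found U = {q, r} with f^{-1}(U) = {x2, x3, x4} not in τ_X. Therefore f is NOT continuous.


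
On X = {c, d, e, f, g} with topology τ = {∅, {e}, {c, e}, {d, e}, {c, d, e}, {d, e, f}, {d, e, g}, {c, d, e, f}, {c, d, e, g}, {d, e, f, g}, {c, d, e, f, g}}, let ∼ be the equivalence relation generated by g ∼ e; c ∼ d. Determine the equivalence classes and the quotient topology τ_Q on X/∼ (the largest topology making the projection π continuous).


X/∼ = {[c=d], [e=g], [f]}; |τ_Q| = 3.

Equivalence classes: [c=d], [e=g], [f].
Quotient map π: X → X/∼ sends c ↦ [c=d], d ↦ [c=d], e ↦ [e=g], f ↦ [f], g ↦ [e=g].
For each subset V ⊆ X/∼, compute π^{-1}(V) ⊆ X and check whether π^{-1}(V) ∈ τ. V is open in τ_Q iff π^{-1}(V) ∈ τ.
  V = {}: π^{-1}(V) = ∅ ∈ τ ✓.
  V = {[c=d]}: π^{-1}(V) = {c, d} ∉ τ ✗.
  V = {[e=g]}: π^{-1}(V) = {e, g} ∉ τ ✗.
  V = {[c=d], [e=g]}: π^{-1}(V) = {c, d, e, g} ∈ τ ✓.
  V = {[f]}: π^{-1}(V) = {f} ∉ τ ✗.
  V = {[c=d], [f]}: π^{-1}(V) = {c, d, f} ∉ τ ✗.
  V = {[e=g], [f]}: π^{-1}(V) = {e, f, g} ∉ τ ✗.
  V = {[c=d], [e=g], [f]}: π^{-1}(V) = {c, d, e, f, g} ∈ τ ✓.
Open sets in the quotient: τ_Q = {{}, {[c=d], [e=g]}, {[c=d], [e=g], [f]}} (3 elements).


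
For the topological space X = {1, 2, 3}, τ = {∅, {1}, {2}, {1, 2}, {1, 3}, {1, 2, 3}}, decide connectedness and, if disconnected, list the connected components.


(X, τ) is disconnected; components = [{2}, {1, 3}].

Find clopen sets (U ∈ τ with X ∖ U ∈ τ):
  U = ∅, X ∖ U = {1, 2, 3} — both open, so U is clopen.
  U = {2}, X ∖ U = {1, 3} — both open, so U is clopen.
  U = {1, 3}, X ∖ U = {2} — both open, so U is clopen.
  U = {1, 2, 3}, X ∖ U = ∅ — both open, so U is clopen.
Nontrivial clopen(s) exist: e.g. {2}. So (X, τ) is disconnected.
Compute connected components by grouping points that agree on all clopens:
  component: {2}
  component: {1, 3}


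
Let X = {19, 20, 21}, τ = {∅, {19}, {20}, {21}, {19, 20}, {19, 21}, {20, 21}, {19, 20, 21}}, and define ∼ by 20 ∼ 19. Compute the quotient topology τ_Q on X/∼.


X/∼ = {[19=20], [21]}; |τ_Q| = 4.

Equivalence classes: [19=20], [21].
Quotient map π: X → X/∼ sends 19 ↦ [19=20], 20 ↦ [19=20], 21 ↦ [21].
For each subset V ⊆ X/∼, compute π^{-1}(V) ⊆ X and check whether π^{-1}(V) ∈ τ. V is open in τ_Q iff π^{-1}(V) ∈ τ.
  V = {}: π^{-1}(V) = ∅ ∈ τ ✓.
  V = {[19=20]}: π^{-1}(V) = {19, 20} ∈ τ ✓.
  V = {[21]}: π^{-1}(V) = {21} ∈ τ ✓.
  V = {[19=20], [21]}: π^{-1}(V) = {19, 20, 21} ∈ τ ✓.
Open sets in the quotient: τ_Q = {{}, {[19=20]}, {[21]}, {[19=20], [21]}} (4 elements).


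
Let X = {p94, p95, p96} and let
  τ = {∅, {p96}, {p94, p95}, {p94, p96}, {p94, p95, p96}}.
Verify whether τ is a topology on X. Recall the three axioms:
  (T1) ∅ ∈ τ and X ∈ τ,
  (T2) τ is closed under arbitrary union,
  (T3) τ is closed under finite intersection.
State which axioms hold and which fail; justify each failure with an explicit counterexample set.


τ is NOT a topology on X.

Axiom (T1): ∅ ∈ τ? Yes; X ∈ τ? Yes.
Axiom (T2/T3): check pairwise unions and intersections of members of τ.
Counterexample for (T3): {p94, p95} ∩ {p94, p96} = {p94} ∉ τ. Therefore τ is NOT a topology.


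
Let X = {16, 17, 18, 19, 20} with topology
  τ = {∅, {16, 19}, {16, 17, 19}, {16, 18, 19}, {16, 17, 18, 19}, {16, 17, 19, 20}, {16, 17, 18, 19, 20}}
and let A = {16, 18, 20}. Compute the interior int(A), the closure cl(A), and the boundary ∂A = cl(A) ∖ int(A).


int(A) = ∅, cl(A) = {16, 17, 18, 19, 20}, ∂A = {16, 17, 18, 19, 20}.

Closed sets in (X, τ) are complements of opens:
  closed(X, τ) = {∅, {18}, {20}, {17, 20}, {18, 20}, {17, 18, 20}, {16, 17, 18, 19, 20}}.
int(A) = ⋃ {U ∈ τ : U ⊆ A}. Opens contained in A: ∅.
Taking the union of these: int(A) = ∅.
cl(A) = ⋂ {C closed : A ⊆ C}. Closed sets containing A: {16, 17, 18, 19, 20}.
Intersecting these: cl(A) = {16, 17, 18, 19, 20}.
∂A = cl(A) ∖ int(A) = {16, 17, 18, 19, 20} ∖ ∅ = {16, 17, 18, 19, 20}.


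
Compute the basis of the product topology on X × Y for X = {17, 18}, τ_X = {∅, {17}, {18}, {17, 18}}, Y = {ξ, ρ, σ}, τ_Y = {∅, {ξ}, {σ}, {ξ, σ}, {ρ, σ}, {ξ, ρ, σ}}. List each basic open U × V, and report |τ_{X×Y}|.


Basis B = {∅ × ∅, {17} × {ξ}, {17} × {σ}, {18} × {ξ}, {18} × {σ}, {17} × {ξ, σ}, {17, 18} × {ξ}, {17} × {ρ, σ}, {17, 18} × {σ}, {18} × {ξ, σ}, {18} × {ρ, σ}, {17} × {ξ, ρ, σ}, {18} × {ξ, ρ, σ}, {17, 18} × {ξ, σ}, {17, 18} × {ρ, σ}, {17, 18} × {ξ, ρ, σ}}; |τ_{X×Y}| = 36.

Enumerate products U × V with U ∈ τ_X, V ∈ τ_Y (deduplicated):
  ∅ × ∅ = {} (∅)
  {17} × {ξ} = {(17,ξ)}
  {17} × {σ} = {(17,σ)}
  {18} × {ξ} = {(18,ξ)}
  {18} × {σ} = {(18,σ)}
  {17} × {ξ, σ} = {(17,ξ), (17,σ)}
  {17, 18} × {ξ} = {(17,ξ), (18,ξ)}
  {17} × {ρ, σ} = {(17,ρ), (17,σ)}
  {17, 18} × {σ} = {(17,σ), (18,σ)}
  {18} × {ξ, σ} = {(18,ξ), (18,σ)}
  {18} × {ρ, σ} = {(18,ρ), (18,σ)}
  {17} × {ξ, ρ, σ} = {(17,ξ), (17,ρ), (17,σ)}
  {18} × {ξ, ρ, σ} = {(18,ξ), (18,ρ), (18,σ)}
  {17, 18} × {ξ, σ} = {(17,ξ), (17,σ), (18,ξ), (18,σ)}
  {17, 18} × {ρ, σ} = {(17,ρ), (17,σ), (18,ρ), (18,σ)}
  {17, 18} × {ξ, ρ, σ} = {(17,ξ), (17,ρ), (17,σ), (18,ξ), (18,ρ), (18,σ)}
These 16 distinct sets form the basis B.
Close under arbitrary unions to get τ_{X×Y}; counting gives |τ_{X×Y}| = 36.


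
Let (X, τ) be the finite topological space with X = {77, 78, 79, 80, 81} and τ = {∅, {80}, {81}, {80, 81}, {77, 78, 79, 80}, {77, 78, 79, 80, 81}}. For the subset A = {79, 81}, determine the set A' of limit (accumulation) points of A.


A' = {77, 78}

For each x ∈ X, list the open sets U ∈ τ with x ∈ U, then check whether U ∩ (A ∖ {x}) ≠ ∅ for every such U.
  x = 77: opens ∋ x are {77, 78, 79, 80}, {77, 78, 79, 80, 81}; each meets A ∖ {77}, so x IS a limit point.
  x = 78: opens ∋ x are {77, 78, 79, 80}, {77, 78, 79, 80, 81}; each meets A ∖ {78}, so x IS a limit point.
  x = 79: open {77, 78, 79, 80} ∋ x has {77, 78, 79, 80} ∩ (A ∖ {79}) = ∅, so x is NOT a limit point.
  x = 80: open {80} ∋ x has {80} ∩ (A ∖ {80}) = ∅, so x is NOT a limit point.
  x = 81: open {81} ∋ x has {81} ∩ (A ∖ {81}) = ∅, so x is NOT a limit point.
Collecting: A' = {77, 78}.


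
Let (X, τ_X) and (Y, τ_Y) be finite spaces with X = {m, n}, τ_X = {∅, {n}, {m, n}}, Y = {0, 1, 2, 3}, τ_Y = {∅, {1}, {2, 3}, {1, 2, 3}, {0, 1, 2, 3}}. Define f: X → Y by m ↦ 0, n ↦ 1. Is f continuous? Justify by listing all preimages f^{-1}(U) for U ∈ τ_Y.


f IS continuous.

Compute f^{-1}(U) for each U ∈ τ_Y:
  U = ∅: f^{-1}(U) = ∅ ∈ τ_X ✓.
  U = {1}: f^{-1}(U) = {n} ∈ τ_X ✓.
  U = {2, 3}: f^{-1}(U) = ∅ ∈ τ_X ✓.
  U = {1, 2, 3}: f^{-1}(U) = {n} ∈ τ_X ✓.
  U = {0, 1, 2, 3}: f^{-1}(U) = {m, n} ∈ τ_X ✓.
Every preimage lies in τ_X, so f IS continuous.


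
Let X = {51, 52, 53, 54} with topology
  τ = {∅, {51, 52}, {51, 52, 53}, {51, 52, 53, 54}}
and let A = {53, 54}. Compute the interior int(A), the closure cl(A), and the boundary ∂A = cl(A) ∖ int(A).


int(A) = ∅, cl(A) = {53, 54}, ∂A = {53, 54}.

Closed sets in (X, τ) are complements of opens:
  closed(X, τ) = {∅, {54}, {53, 54}, {51, 52, 53, 54}}.
int(A) = ⋃ {U ∈ τ : U ⊆ A}. Opens contained in A: ∅.
Taking the union of these: int(A) = ∅.
cl(A) = ⋂ {C closed : A ⊆ C}. Closed sets containing A: {53, 54}, {51, 52, 53, 54}.
Intersecting these: cl(A) = {53, 54}.
∂A = cl(A) ∖ int(A) = {53, 54} ∖ ∅ = {53, 54}.


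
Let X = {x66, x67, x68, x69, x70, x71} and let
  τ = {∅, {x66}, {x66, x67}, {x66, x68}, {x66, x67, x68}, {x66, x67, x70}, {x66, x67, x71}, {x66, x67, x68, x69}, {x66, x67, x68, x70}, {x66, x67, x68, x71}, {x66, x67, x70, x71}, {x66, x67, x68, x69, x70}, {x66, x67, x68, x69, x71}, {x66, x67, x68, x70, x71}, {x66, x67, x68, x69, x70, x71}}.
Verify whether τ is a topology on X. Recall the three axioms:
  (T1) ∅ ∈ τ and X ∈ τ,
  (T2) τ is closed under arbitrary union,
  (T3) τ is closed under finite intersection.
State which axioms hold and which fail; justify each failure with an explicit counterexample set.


τ IS a topology on X.

Axiom (T1): ∅ ∈ τ? Yes; X ∈ τ? Yes.
Axiom (T2/T3): check pairwise unions and intersections of members of τ.
All pairwise intersections and unions checked — each lies in τ. Therefore τ satisfies (T1), (T2), (T3): it IS a topology on X.


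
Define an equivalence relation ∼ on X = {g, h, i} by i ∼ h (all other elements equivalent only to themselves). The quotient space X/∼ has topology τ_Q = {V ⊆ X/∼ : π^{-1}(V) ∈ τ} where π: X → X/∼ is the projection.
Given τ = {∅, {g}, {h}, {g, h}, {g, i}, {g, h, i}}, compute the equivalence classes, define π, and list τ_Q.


X/∼ = {[g], [h=i]}; |τ_Q| = 3.

Equivalence classes: [g], [h=i].
Quotient map π: X → X/∼ sends g ↦ [g], h ↦ [h=i], i ↦ [h=i].
For each subset V ⊆ X/∼, compute π^{-1}(V) ⊆ X and check whether π^{-1}(V) ∈ τ. V is open in τ_Q iff π^{-1}(V) ∈ τ.
  V = {}: π^{-1}(V) = ∅ ∈ τ ✓.
  V = {[g]}: π^{-1}(V) = {g} ∈ τ ✓.
  V = {[h=i]}: π^{-1}(V) = {h, i} ∉ τ ✗.
  V = {[g], [h=i]}: π^{-1}(V) = {g, h, i} ∈ τ ✓.
Open sets in the quotient: τ_Q = {{}, {[g]}, {[g], [h=i]}} (3 elements).


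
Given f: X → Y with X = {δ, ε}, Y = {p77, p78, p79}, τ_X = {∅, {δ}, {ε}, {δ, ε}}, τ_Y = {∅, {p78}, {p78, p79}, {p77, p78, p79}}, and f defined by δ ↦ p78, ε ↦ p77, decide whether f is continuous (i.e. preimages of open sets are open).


f IS continuous.

Compute f^{-1}(U) for each U ∈ τ_Y:
  U = ∅: f^{-1}(U) = ∅ ∈ τ_X ✓.
  U = {p78}: f^{-1}(U) = {δ} ∈ τ_X ✓.
  U = {p78, p79}: f^{-1}(U) = {δ} ∈ τ_X ✓.
  U = {p77, p78, p79}: f^{-1}(U) = {δ, ε} ∈ τ_X ✓.
Every preimage lies in τ_X, so f IS continuous.


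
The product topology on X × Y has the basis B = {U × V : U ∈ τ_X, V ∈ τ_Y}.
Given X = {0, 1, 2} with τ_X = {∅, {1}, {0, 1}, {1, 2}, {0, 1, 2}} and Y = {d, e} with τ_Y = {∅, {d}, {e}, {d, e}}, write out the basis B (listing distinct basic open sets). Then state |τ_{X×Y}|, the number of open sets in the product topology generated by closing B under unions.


Basis B = {∅ × ∅, {1} × {d}, {1} × {e}, {0, 1} × {d}, {0, 1} × {e}, {1} × {d, e}, {1, 2} × {d}, {1, 2} × {e}, {0, 1, 2} × {d}, {0, 1, 2} × {e}, {0, 1} × {d, e}, {1, 2} × {d, e}, {0, 1, 2} × {d, e}}; |τ_{X×Y}| = 25.

Enumerate products U × V with U ∈ τ_X, V ∈ τ_Y (deduplicated):
  ∅ × ∅ = {} (∅)
  {1} × {d} = {(1,d)}
  {1} × {e} = {(1,e)}
  {0, 1} × {d} = {(0,d), (1,d)}
  {0, 1} × {e} = {(0,e), (1,e)}
  {1} × {d, e} = {(1,d), (1,e)}
  {1, 2} × {d} = {(1,d), (2,d)}
  {1, 2} × {e} = {(1,e), (2,e)}
  {0, 1, 2} × {d} = {(0,d), (1,d), (2,d)}
  {0, 1, 2} × {e} = {(0,e), (1,e), (2,e)}
  {0, 1} × {d, e} = {(0,d), (0,e), (1,d), (1,e)}
  {1, 2} × {d, e} = {(1,d), (1,e), (2,d), (2,e)}
  {0, 1, 2} × {d, e} = {(0,d), (0,e), (1,d), (1,e), (2,d), (2,e)}
These 13 distinct sets form the basis B.
Close under arbitrary unions to get τ_{X×Y}; counting gives |τ_{X×Y}| = 25.


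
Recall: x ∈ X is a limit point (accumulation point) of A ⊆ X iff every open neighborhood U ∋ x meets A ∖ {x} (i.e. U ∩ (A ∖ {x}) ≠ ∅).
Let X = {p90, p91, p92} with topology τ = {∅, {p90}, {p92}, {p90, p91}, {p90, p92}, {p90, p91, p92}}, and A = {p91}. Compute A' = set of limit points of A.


A' = ∅

For each x ∈ X, list the open sets U ∈ τ with x ∈ U, then check whether U ∩ (A ∖ {x}) ≠ ∅ for every such U.
  x = p90: open {p90} ∋ x has {p90} ∩ (A ∖ {p90}) = ∅, so x is NOT a limit point.
  x = p91: open {p90, p91} ∋ x has {p90, p91} ∩ (A ∖ {p91}) = ∅, so x is NOT a limit point.
  x = p92: open {p92} ∋ x has {p92} ∩ (A ∖ {p92}) = ∅, so x is NOT a limit point.
Collecting: A' = ∅.


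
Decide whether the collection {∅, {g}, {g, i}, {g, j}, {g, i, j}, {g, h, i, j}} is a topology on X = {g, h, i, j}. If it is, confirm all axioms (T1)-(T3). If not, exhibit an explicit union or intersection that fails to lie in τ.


τ IS a topology on X.

Axiom (T1): ∅ ∈ τ? Yes; X ∈ τ? Yes.
Axiom (T2/T3): check pairwise unions and intersections of members of τ.
All pairwise intersections and unions checked — each lies in τ. Therefore τ satisfies (T1), (T2), (T3): it IS a topology on X.


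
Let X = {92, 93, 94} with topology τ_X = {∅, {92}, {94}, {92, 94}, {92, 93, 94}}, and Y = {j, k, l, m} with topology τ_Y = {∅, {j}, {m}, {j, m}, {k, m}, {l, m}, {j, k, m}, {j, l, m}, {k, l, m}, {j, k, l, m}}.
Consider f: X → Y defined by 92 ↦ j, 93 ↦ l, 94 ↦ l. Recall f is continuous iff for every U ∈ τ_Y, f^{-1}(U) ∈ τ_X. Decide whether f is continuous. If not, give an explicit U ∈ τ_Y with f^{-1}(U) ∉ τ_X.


f is NOT continuous.

Compute f^{-1}(U) for each U ∈ τ_Y:
  U = ∅: f^{-1}(U) = ∅ ∈ τ_X ✓.
  U = {j}: f^{-1}(U) = {92} ∈ τ_X ✓.
  U = {m}: f^{-1}(U) = ∅ ∈ τ_X ✓.
  U = {j, m}: f^{-1}(U) = {92} ∈ τ_X ✓.
  U = {k, m}: f^{-1}(U) = ∅ ∈ τ_X ✓.
  U = {l, m}: f^{-1}(U) = {93, 94} ∉ τ_X ✗.
  U = {j, k, m}: f^{-1}(U) = {92} ∈ τ_X ✓.
  U = {j, l, m}: f^{-1}(U) = {92, 93, 94} ∈ τ_X ✓.
  U = {k, l, m}: f^{-1}(U) = {93, 94} ∉ τ_X ✗.
  U = {j, k, l, m}: f^{-1}(U) = {92, 93, 94} ∈ τ_X ✓.
Found U = {l, m} with f^{-1}(U) = {93, 94} not in τ_X. Therefore f is NOT continuous.


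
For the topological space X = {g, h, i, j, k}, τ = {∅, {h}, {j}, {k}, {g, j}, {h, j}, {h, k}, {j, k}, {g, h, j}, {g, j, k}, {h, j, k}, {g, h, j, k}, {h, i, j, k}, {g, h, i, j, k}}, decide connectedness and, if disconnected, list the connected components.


(X, τ) is connected.

Find clopen sets (U ∈ τ with X ∖ U ∈ τ):
  U = ∅, X ∖ U = {g, h, i, j, k} — both open, so U is clopen.
  U = {g, h, i, j, k}, X ∖ U = ∅ — both open, so U is clopen.
Only trivial clopens (∅ and X) exist, so (X, τ) is connected.
Compute connected components by grouping points that agree on all clopens:
  component: {g, h, i, j, k}


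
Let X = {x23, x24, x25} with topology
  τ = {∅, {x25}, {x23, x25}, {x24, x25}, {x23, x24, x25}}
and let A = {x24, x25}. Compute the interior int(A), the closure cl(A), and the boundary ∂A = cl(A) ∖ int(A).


int(A) = {x24, x25}, cl(A) = {x23, x24, x25}, ∂A = {x23}.

Closed sets in (X, τ) are complements of opens:
  closed(X, τ) = {∅, {x23}, {x24}, {x23, x24}, {x23, x24, x25}}.
int(A) = ⋃ {U ∈ τ : U ⊆ A}. Opens contained in A: ∅, {x25}, {x24, x25}.
Taking the union of these: int(A) = {x24, x25}.
cl(A) = ⋂ {C closed : A ⊆ C}. Closed sets containing A: {x23, x24, x25}.
Intersecting these: cl(A) = {x23, x24, x25}.
∂A = cl(A) ∖ int(A) = {x23, x24, x25} ∖ {x24, x25} = {x23}.


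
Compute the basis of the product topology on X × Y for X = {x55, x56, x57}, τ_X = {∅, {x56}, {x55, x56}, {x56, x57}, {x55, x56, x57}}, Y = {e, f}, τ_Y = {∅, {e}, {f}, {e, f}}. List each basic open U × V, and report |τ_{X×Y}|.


Basis B = {∅ × ∅, {x56} × {e}, {x56} × {f}, {x55, x56} × {e}, {x55, x56} × {f}, {x56} × {e, f}, {x56, x57} × {e}, {x56, x57} × {f}, {x55, x56, x57} × {e}, {x55, x56, x57} × {f}, {x55, x56} × {e, f}, {x56, x57} × {e, f}, {x55, x56, x57} × {e, f}}; |τ_{X×Y}| = 25.

Enumerate products U × V with U ∈ τ_X, V ∈ τ_Y (deduplicated):
  ∅ × ∅ = {} (∅)
  {x56} × {e} = {(x56,e)}
  {x56} × {f} = {(x56,f)}
  {x55, x56} × {e} = {(x55,e), (x56,e)}
  {x55, x56} × {f} = {(x55,f), (x56,f)}
  {x56} × {e, f} = {(x56,e), (x56,f)}
  {x56, x57} × {e} = {(x56,e), (x57,e)}
  {x56, x57} × {f} = {(x56,f), (x57,f)}
  {x55, x56, x57} × {e} = {(x55,e), (x56,e), (x57,e)}
  {x55, x56, x57} × {f} = {(x55,f), (x56,f), (x57,f)}
  {x55, x56} × {e, f} = {(x55,e), (x55,f), (x56,e), (x56,f)}
  {x56, x57} × {e, f} = {(x56,e), (x56,f), (x57,e), (x57,f)}
  {x55, x56, x57} × {e, f} = {(x55,e), (x55,f), (x56,e), (x56,f), (x57,e), (x57,f)}
These 13 distinct sets form the basis B.
Close under arbitrary unions to get τ_{X×Y}; counting gives |τ_{X×Y}| = 25.


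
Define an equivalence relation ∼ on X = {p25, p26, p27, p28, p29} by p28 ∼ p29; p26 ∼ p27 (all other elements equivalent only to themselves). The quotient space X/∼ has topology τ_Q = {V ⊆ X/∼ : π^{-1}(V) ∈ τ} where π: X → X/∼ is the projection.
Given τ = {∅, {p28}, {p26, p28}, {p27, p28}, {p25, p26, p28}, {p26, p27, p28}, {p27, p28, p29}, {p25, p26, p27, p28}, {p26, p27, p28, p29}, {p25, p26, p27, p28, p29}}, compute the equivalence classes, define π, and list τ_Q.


X/∼ = {[p25], [p26=p27], [p28=p29]}; |τ_Q| = 3.

Equivalence classes: [p25], [p26=p27], [p28=p29].
Quotient map π: X → X/∼ sends p25 ↦ [p25], p26 ↦ [p26=p27], p27 ↦ [p26=p27], p28 ↦ [p28=p29], p29 ↦ [p28=p29].
For each subset V ⊆ X/∼, compute π^{-1}(V) ⊆ X and check whether π^{-1}(V) ∈ τ. V is open in τ_Q iff π^{-1}(V) ∈ τ.
  V = {}: π^{-1}(V) = ∅ ∈ τ ✓.
  V = {[p25]}: π^{-1}(V) = {p25} ∉ τ ✗.
  V = {[p26=p27]}: π^{-1}(V) = {p26, p27} ∉ τ ✗.
  V = {[p25], [p26=p27]}: π^{-1}(V) = {p25, p26, p27} ∉ τ ✗.
  V = {[p28=p29]}: π^{-1}(V) = {p28, p29} ∉ τ ✗.
  V = {[p25], [p28=p29]}: π^{-1}(V) = {p25, p28, p29} ∉ τ ✗.
  V = {[p26=p27], [p28=p29]}: π^{-1}(V) = {p26, p27, p28, p29} ∈ τ ✓.
  V = {[p25], [p26=p27], [p28=p29]}: π^{-1}(V) = {p25, p26, p27, p28, p29} ∈ τ ✓.
Open sets in the quotient: τ_Q = {{}, {[p26=p27], [p28=p29]}, {[p25], [p26=p27], [p28=p29]}} (3 elements).


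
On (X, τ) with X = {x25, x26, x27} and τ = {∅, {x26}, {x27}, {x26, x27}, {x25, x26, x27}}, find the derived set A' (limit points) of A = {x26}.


A' = {x25}

For each x ∈ X, list the open sets U ∈ τ with x ∈ U, then check whether U ∩ (A ∖ {x}) ≠ ∅ for every such U.
  x = x25: opens ∋ x are {x25, x26, x27}; each meets A ∖ {x25}, so x IS a limit point.
  x = x26: open {x26} ∋ x has {x26} ∩ (A ∖ {x26}) = ∅, so x is NOT a limit point.
  x = x27: open {x27} ∋ x has {x27} ∩ (A ∖ {x27}) = ∅, so x is NOT a limit point.
Collecting: A' = {x25}.


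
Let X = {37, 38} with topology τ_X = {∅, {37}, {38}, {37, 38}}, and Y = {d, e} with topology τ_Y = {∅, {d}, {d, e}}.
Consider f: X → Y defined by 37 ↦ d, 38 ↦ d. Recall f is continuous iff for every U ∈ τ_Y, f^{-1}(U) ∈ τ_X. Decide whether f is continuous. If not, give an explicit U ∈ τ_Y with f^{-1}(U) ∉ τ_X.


f IS continuous.

Compute f^{-1}(U) for each U ∈ τ_Y:
  U = ∅: f^{-1}(U) = ∅ ∈ τ_X ✓.
  U = {d}: f^{-1}(U) = {37, 38} ∈ τ_X ✓.
  U = {d, e}: f^{-1}(U) = {37, 38} ∈ τ_X ✓.
Every preimage lies in τ_X, so f IS continuous.


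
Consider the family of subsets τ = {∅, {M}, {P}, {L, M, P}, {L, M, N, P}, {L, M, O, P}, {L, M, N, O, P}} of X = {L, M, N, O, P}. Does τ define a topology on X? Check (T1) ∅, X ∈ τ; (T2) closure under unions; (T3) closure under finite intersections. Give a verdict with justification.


τ is NOT a topology on X.

Axiom (T1): ∅ ∈ τ? Yes; X ∈ τ? Yes.
Axiom (T2/T3): check pairwise unions and intersections of members of τ.
Counterexample for (T2): {M} ∪ {P} = {M, P} ∉ τ. Therefore τ is NOT a topology.


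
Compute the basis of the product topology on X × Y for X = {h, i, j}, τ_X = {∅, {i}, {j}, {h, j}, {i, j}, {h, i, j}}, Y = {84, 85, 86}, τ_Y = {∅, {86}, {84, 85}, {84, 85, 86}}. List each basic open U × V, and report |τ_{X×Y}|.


Basis B = {∅ × ∅, {i} × {86}, {j} × {86}, {h, j} × {86}, {i} × {84, 85}, {i, j} × {86}, {j} × {84, 85}, {h, i, j} × {86}, {i} × {84, 85, 86}, {j} × {84, 85, 86}, {h, j} × {84, 85}, {i, j} × {84, 85}, {h, j} × {84, 85, 86}, {h, i, j} × {84, 85}, {i, j} × {84, 85, 86}, {h, i, j} × {84, 85, 86}}; |τ_{X×Y}| = 36.

Enumerate products U × V with U ∈ τ_X, V ∈ τ_Y (deduplicated):
  ∅ × ∅ = {} (∅)
  {i} × {86} = {(i,86)}
  {j} × {86} = {(j,86)}
  {h, j} × {86} = {(h,86), (j,86)}
  {i} × {84, 85} = {(i,84), (i,85)}
  {i, j} × {86} = {(i,86), (j,86)}
  {j} × {84, 85} = {(j,84), (j,85)}
  {h, i, j} × {86} = {(h,86), (i,86), (j,86)}
  {i} × {84, 85, 86} = {(i,84), (i,85), (i,86)}
  {j} × {84, 85, 86} = {(j,84), (j,85), (j,86)}
  {h, j} × {84, 85} = {(h,84), (h,85), (j,84), (j,85)}
  {i, j} × {84, 85} = {(i,84), (i,85), (j,84), (j,85)}
  {h, j} × {84, 85, 86} = {(h,84), (h,85), (h,86), (j,84), (j,85), (j,86)}
  {h, i, j} × {84, 85} = {(h,84), (h,85), (i,84), (i,85), (j,84), (j,85)}
  {i, j} × {84, 85, 86} = {(i,84), (i,85), (i,86), (j,84), (j,85), (j,86)}
  {h, i, j} × {84, 85, 86} = {(h,84), (h,85), (h,86), (i,84), (i,85), (i,86), (j,84), (j,85), (j,86)}
These 16 distinct sets form the basis B.
Close under arbitrary unions to get τ_{X×Y}; counting gives |τ_{X×Y}| = 36.


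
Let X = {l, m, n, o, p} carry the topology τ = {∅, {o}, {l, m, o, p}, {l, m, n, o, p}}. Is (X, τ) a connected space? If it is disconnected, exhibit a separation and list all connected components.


(X, τ) is connected.

Find clopen sets (U ∈ τ with X ∖ U ∈ τ):
  U = ∅, X ∖ U = {l, m, n, o, p} — both open, so U is clopen.
  U = {l, m, n, o, p}, X ∖ U = ∅ — both open, so U is clopen.
Only trivial clopens (∅ and X) exist, so (X, τ) is connected.
Compute connected components by grouping points that agree on all clopens:
  component: {l, m, n, o, p}
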